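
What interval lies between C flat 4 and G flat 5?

C to G spans five letter names (C-D-E-F-G), plus an octave — that makes it a twelfth of some quality.
Cb4 to Gb5 is 19 semitones, matching the perfect twelfth exactly, so the quality is perfect.
(Equivalently, a compound perfect fifth: a perfect fifth plus an octave.)

P12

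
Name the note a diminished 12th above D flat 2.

Five letters up from D (plus an octave) reaches A.
A diminished twelfth is 18 semitones; 18 semitones up from Db2 gives Abb3.

A double-flat 3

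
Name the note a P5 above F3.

The fifth takes the letter from F up to C.
A perfect fifth is 7 semitones; 7 semitones up from F3 gives C4.

C4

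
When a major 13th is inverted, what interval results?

First reduce the compound major thirteenth to its simple form, a major sixth.
The rule of nine gives the new number: 9 − 6 = 3, so a sixth becomes a third.
And major becomes minor under inversion, so we get a minor third.

minor third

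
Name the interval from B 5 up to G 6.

minor 6th

B to G spans six letter names (B-C-D-E-F-G) — that makes it a sixth of some quality.
At 8 semitones, B5→G6 falls one short of a major sixth: minor.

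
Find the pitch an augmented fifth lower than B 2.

E-flat 2

Counting five letter names down from B lands on E.
Moving 8 semitones down from B2 (the size of an augmented fifth) reaches Eb2.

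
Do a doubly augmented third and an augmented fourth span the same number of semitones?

Yes

Both span 6 semitones: a doubly augmented third and an augmented fourth are the same chromatic distance.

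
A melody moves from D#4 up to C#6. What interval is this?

D to C spans seven letter names (D-E-F-G-A-B-C), plus an octave: a fourteenth.
A major fourteenth would be 23 semitones, but D#4 to C#6 is 22 — one semitone narrower, making it a minor fourteenth.
(Equivalently, a compound minor seventh: a minor seventh plus an octave.)

minor fourteenth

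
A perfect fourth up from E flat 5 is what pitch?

The fourth takes the letter from E up to A.
A perfect fourth spans 5 semitones, so from Eb5 the target pitch is Ab5.

A flat 5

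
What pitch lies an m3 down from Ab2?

Counting three letter names down from A lands on F.
A minor third is 3 semitones; 3 semitones down from Ab2 gives F2.

F2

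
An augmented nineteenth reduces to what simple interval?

Take out 2 octaves (14 from the number): 19 − 14 = 5.
So an augmented nineteenth is 2 octaves plus an augmented fifth. The quality is unchanged.

A5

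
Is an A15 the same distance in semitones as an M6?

No

An augmented fifteenth spans 25 semitones; a major sixth spans 9 semitones. They differ by 16.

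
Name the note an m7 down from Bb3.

C3

Seven letter names down from B: C.
Moving 10 semitones down from Bb3 (the size of a minor seventh) reaches C3.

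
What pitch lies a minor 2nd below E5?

The second takes the letter from E down to D.
A minor second is 1 semitone; 1 semitone down from E5 gives D#5.

D#5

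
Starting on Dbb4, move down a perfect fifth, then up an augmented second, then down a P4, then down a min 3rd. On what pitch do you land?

Down a perfect fifth from Dbb4: Gbb3 (7 semitones down).
An augmented second up from Gbb3 is Ab3.
Down a perfect fourth from Ab3: Eb3 (5 semitones down).
Down a minor third from Eb3: C3 (3 semitones down).

C3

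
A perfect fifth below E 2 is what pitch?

A 1

The fifth takes the letter from E down to A.
A perfect fifth is 7 semitones; 7 semitones down from E2 gives A1.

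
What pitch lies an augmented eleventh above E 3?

A sharp 4

Counting four letter names plus an octave up from E lands on A.
An augmented eleventh spans 18 semitones, so from E3 the target pitch is A#4.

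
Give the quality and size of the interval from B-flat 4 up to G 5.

major 6th

B to G spans six letter names (B-C-D-E-F-G): a sixth.
Counting semitones, Bb4→G5 is 9, which is the major sixth.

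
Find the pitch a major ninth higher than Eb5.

F6

Two letters up from E (plus an octave) reaches F.
A major ninth is 14 semitones; 14 semitones up from Eb5 gives F6.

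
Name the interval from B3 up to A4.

minor seventh

B to A spans seven letter names (B-C-D-E-F-G-A), so the interval is some kind of seventh.
B3 to A4 is 10 semitones, a half step short of the major seventh (11), so this is minor.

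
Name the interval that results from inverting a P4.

The rule of nine gives the new number: 9 − 4 = 5, so a fourth becomes a fifth.
And perfect stays perfect under inversion, so we get a perfect fifth.

perfect 5th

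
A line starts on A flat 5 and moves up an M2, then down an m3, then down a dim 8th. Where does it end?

A major second up from Ab5 is Bb5.
Bb5 down a minor third → G5 (3 semitones).
A diminished octave down from G5 is G#4.

G sharp 4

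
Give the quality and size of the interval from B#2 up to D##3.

major 3rd

B to D spans three letter names (B-C-D), so the interval is some kind of third.
The major third spans 4 semitones, and B#2 to D##3 is exactly 4 semitones — so this is a major third.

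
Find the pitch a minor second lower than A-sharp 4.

G-double-sharp 4

The second takes the letter from A down to G.
A minor second spans 1 semitone, so from A#4 the target pitch is G##4.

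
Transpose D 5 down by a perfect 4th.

The fourth takes the letter from D down to A.
A perfect fourth spans 5 semitones, so from D5 the target pitch is A4.

A 4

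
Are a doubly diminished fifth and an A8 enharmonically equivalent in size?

No

5 semitones (doubly diminished fifth) vs 13 semitones (augmented octave): not equal.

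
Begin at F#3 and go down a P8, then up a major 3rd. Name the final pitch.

A#2

F#3 down a perfect octave → F#2 (12 semitones).
A major third up from F#2 is A#2.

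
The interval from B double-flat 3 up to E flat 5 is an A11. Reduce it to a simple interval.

Subtracting seven from the interval number removes an octave: 11 − 7 = 4.
Quality carries through unchanged, so the simple form is an augmented fourth.

A4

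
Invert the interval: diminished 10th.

First reduce the compound diminished tenth to its simple form, a diminished third.
Interval numbers invert to sum to nine: 3 + 6 = 9, so a third inverts to a sixth.
The quality also flips — diminished becomes augmented — giving an augmented sixth.

A6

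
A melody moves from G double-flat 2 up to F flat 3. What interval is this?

major seventh

G to F spans seven letter names (G-A-B-C-D-E-F): a seventh.
Gbb2 to Fb3 is 11 semitones, matching the major seventh exactly, so the quality is major.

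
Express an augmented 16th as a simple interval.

Take out 2 octaves (14 from the number): 16 − 14 = 2.
Quality carries through unchanged, so the simple form is an augmented second.

augmented 2nd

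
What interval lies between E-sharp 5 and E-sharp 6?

perfect octave

E to E is the same letter name, plus an octave: an octave.
The perfect octave spans 12 semitones, and E#5 to E#6 is exactly 12 semitones — so this is a perfect octave.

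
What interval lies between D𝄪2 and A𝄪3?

perfect 12th

D to A spans five letter names (D-E-F-G-A), plus an octave: a twelfth.
Counting semitones, D##2→A##3 is 19, which is the perfect twelfth.
(Equivalently, a compound perfect fifth: a perfect fifth plus an octave.)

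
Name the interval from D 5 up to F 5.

minor third

D to F spans three letter names (D-E-F): a third.
D5 to F5 is 3 semitones, a half step short of the major third (4), so this is minor.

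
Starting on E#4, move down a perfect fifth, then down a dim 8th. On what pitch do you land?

A##2

E#4 down a perfect fifth → A#3 (7 semitones).
A#3 down a diminished octave → A##2 (11 semitones).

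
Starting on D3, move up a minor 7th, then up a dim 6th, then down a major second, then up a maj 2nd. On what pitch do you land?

Abb4

A minor seventh up from D3 is C4.
Up a diminished sixth from C4: Abb4 (7 semitones up).
Down a major second from Abb4: Gbb4 (2 semitones down).
A major second up from Gbb4 is Abb4.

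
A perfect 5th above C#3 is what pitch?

The fifth takes the letter from C up to G.
A perfect fifth is 7 semitones; 7 semitones up from C#3 gives G#3.

G#3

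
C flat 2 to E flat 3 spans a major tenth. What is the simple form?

major 3rd

Take out an octave (7 from the number): 10 − 7 = 3.
Quality carries through unchanged, so the simple form is a major third.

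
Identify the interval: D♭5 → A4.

Descending from Db5 to A4 is the same interval as ascending A4 to Db5.
A to D spans four letter names (A-B-C-D) — that makes it a fourth of some quality.
The perfect fourth is 5 semitones; here we have 4, one semitone narrower: diminished.

d4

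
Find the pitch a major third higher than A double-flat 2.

The third takes the letter from A up to C.
Moving 4 semitones up from Abb2 (the size of a major third) reaches Cb3.

C flat 3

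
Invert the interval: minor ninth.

major 7th

First reduce the compound minor ninth to its simple form, a minor second.
Interval numbers invert to sum to nine: 2 + 7 = 9, so a second inverts to a seventh.
The quality also flips — minor becomes major — giving a major seventh.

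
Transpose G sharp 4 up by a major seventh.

Counting seven letter names up from G lands on F.
A major seventh spans 11 semitones, so from G#4 the target pitch is F##5.

F double-sharp 5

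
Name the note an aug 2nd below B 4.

A-flat 4

Counting two letter names down from B lands on A.
An augmented second spans 3 semitones, so from B4 the target pitch is Ab4.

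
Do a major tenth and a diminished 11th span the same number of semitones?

A major tenth = 16 semitones = a diminished eleventh; enharmonically equal.

Yes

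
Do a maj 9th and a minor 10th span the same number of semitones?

A major ninth is 14 semitones but a minor tenth is 15 semitones — different sizes.

No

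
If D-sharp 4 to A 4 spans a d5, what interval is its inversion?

augmented fourth

The rule of nine gives the new number: 9 − 5 = 4, so a fifth becomes a fourth.
Quality inverts too: diminished becomes augmented. That makes the inversion an augmented fourth.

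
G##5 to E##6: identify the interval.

M6

G to E spans six letter names (G-A-B-C-D-E), so the interval is some kind of sixth.
Counting semitones, G##5→E##6 is 9, which is the major sixth.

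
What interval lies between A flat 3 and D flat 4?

A to D spans four letter names (A-B-C-D): a fourth.
Counting semitones, Ab3→Db4 is 5, which is the perfect fourth.

perfect fourth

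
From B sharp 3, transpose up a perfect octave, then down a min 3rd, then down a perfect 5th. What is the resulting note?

B#3 up a perfect octave → B#4 (12 semitones).
B#4 down a minor third → G##4 (3 semitones).
G##4 down a perfect fifth → C##4 (7 semitones).

C double-sharp 4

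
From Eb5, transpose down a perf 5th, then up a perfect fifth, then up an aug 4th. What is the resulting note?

Down a perfect fifth from Eb5: Ab4 (7 semitones down).
A perfect fifth up from Ab4 is Eb5.
Eb5 up an augmented fourth → A5 (6 semitones).

A5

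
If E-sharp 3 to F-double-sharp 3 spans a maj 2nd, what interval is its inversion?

Inverted interval numbers add to nine, so a second pairs with a seventh (2 + 7 = 9).
And major becomes minor under inversion, so we get a minor seventh.

minor 7th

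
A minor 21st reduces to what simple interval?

minor seventh

Each octave removed subtracts seven from the number: 21 − 14 = 7.
Quality carries through unchanged, so the simple form is a minor seventh.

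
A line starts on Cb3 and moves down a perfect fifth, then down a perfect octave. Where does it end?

Down a perfect fifth from Cb3: Fb2 (7 semitones down).
Fb2 down a perfect octave → Fb1 (12 semitones).

Fb1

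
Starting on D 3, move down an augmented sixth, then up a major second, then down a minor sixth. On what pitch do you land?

B flat 1

An augmented sixth down from D3 is Fb2.
Up a major second from Fb2: Gb2 (2 semitones up).
Down a minor sixth from Gb2: Bb1 (8 semitones down).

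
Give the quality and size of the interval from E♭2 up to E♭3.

E to E is the same letter name, plus an octave — that makes it an octave of some quality.
The perfect octave spans 12 semitones, and Eb2 to Eb3 is exactly 12 semitones — so this is a perfect octave.

P8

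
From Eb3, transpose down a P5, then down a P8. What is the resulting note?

A perfect fifth down from Eb3 is Ab2.
Down a perfect octave from Ab2: Ab1 (12 semitones down).

Ab1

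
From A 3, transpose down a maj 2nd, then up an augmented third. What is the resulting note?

B sharp 3

A major second down from A3 is G3.
Up an augmented third from G3: B#3 (5 semitones up).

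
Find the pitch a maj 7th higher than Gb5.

F6

Counting seven letter names up from G lands on F.
Moving 11 semitones up from Gb5 (the size of a major seventh) reaches F6.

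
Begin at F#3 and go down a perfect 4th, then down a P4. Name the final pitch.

A perfect fourth down from F#3 is C#3.
C#3 down a perfect fourth → G#2 (5 semitones).

G#2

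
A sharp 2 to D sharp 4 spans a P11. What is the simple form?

perfect 4th

Each octave removed subtracts seven from the number: 11 − 7 = 4.
That makes a perfect eleventh a compound perfect fourth — an octave plus a perfect fourth.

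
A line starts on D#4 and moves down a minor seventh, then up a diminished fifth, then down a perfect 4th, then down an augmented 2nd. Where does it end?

D#4 down a minor seventh → E#3 (10 semitones).
A diminished fifth up from E#3 is B3.
B3 down a perfect fourth → F#3 (5 semitones).
F#3 down an augmented second → Eb3 (3 semitones).

Eb3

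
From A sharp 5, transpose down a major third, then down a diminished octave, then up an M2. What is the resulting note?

A major third down from A#5 is F#5.
F#5 down a diminished octave → F##4 (11 semitones).
Up a major second from F##4: G##4 (2 semitones up).

G double-sharp 4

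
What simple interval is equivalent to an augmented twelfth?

augmented 5th

Subtracting seven from the interval number removes an octave: 12 − 7 = 5.
That makes an augmented twelfth a compound augmented fifth — an octave plus an augmented fifth.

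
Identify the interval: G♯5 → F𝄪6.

major 7th

G to F spans seven letter names (G-A-B-C-D-E-F), so the interval is some kind of seventh.
Counting semitones, G#5→F##6 is 11, which is the major seventh.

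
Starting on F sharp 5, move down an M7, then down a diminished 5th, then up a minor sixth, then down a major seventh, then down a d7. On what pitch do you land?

C sharp 3

A major seventh down from F#5 is G4.
G4 down a diminished fifth → C#4 (6 semitones).
C#4 up a minor sixth → A4 (8 semitones).
A4 down a major seventh → Bb3 (11 semitones).
A diminished seventh down from Bb3 is C#3.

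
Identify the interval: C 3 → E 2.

Descending from C3 to E2 is the same interval as ascending E2 to C3.
E to C spans six letter names (E-F-G-A-B-C), so the interval is some kind of sixth.
E2 to C3 is 8 semitones, a half step short of the major sixth (9), so this is minor.

minor sixth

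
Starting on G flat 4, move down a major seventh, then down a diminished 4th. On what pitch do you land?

A major seventh down from Gb4 is Abb3.
Down a diminished fourth from Abb3: Eb3 (4 semitones down).

E flat 3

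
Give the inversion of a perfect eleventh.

First reduce the compound perfect eleventh to its simple form, a perfect fourth.
Inverted interval numbers add to nine, so a fourth pairs with a fifth (4 + 5 = 9).
Quality inverts too: perfect stays perfect. That makes the inversion a perfect fifth.

perfect fifth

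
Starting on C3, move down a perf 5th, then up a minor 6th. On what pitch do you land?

C3 down a perfect fifth → F2 (7 semitones).
F2 up a minor sixth → Db3 (8 semitones).

Db3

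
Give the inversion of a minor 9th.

First reduce the compound minor ninth to its simple form, a minor second.
Inverted interval numbers add to nine, so a second pairs with a seventh (2 + 7 = 9).
Quality inverts too: minor becomes major. That makes the inversion a major seventh.

M7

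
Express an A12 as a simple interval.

augmented fifth

Take out an octave (7 from the number): 12 − 7 = 5.
Quality carries through unchanged, so the simple form is an augmented fifth.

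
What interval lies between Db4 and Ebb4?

minor second

D to E spans two letter names (D-E), so the interval is some kind of second.
A major second would be 2 semitones, but Db4 to Ebb4 is 1 — one semitone narrower, making it a minor second.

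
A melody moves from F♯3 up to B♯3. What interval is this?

F to B spans four letter names (F-G-A-B), so the interval is some kind of fourth.
A perfect fourth would be 5 semitones; F#3 to B#3 is 6, one semitone wider, so the interval is augmented.

augmented fourth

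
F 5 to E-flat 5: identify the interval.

M2

Descending from F5 to Eb5 is the same interval as ascending Eb5 to F5.
E to F spans two letter names (E-F) — that makes it a second of some quality.
The major second spans 2 semitones, and Eb5 to F5 is exactly 2 semitones — so this is a major second.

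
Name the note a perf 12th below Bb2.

Five letters down from B (plus an octave) reaches E.
A perfect twelfth is 19 semitones; 19 semitones down from Bb2 gives Eb1.

Eb1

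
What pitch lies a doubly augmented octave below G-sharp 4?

For an octave the letter name doesn't change: still G, an octave down.
A doubly augmented octave spans 14 semitones, so from G#4 the target pitch is Gb3.

G-flat 3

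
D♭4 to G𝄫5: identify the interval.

d11

D to G spans four letter names (D-E-F-G), plus an octave — that makes it an eleventh of some quality.
The perfect eleventh is 17 semitones; here we have 16, one semitone narrower: diminished.
(Equivalently, a compound diminished fourth: a diminished fourth plus an octave.)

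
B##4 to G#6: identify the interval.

B to G spans six letter names (B-C-D-E-F-G), plus an octave: a thirteenth.
A major thirteenth would be 21 semitones; B##4 to G#6 is 19, two semitones narrower, so the interval is diminished.
(Equivalently, a compound diminished sixth: a diminished sixth plus an octave.)

diminished thirteenth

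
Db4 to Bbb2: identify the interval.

Descending from Db4 to Bbb2 is the same interval as ascending Bbb2 to Db4.
B to D spans three letter names (B-C-D), plus an octave — that makes it a tenth of some quality.
Counting semitones, Bbb2→Db4 is 16, which is the major tenth.
(Equivalently, a compound major third: a major third plus an octave.)

major 10th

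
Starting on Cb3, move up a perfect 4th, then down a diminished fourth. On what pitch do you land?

A perfect fourth up from Cb3 is Fb3.
Fb3 down a diminished fourth → C3 (4 semitones).

C3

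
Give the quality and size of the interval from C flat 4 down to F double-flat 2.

Descending from Cb4 to Fbb2 is the same interval as ascending Fbb2 to Cb4.
F to C spans five letter names (F-G-A-B-C), plus an octave, so the interval is some kind of twelfth.
Fbb2 to Cb4 spans 20 semitones — one semitone wider than the perfect twelfth (19) — giving an augmented twelfth.
(Equivalently, a compound augmented fifth: an augmented fifth plus an octave.)

augmented twelfth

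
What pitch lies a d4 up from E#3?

Counting four letter names up from E lands on A.
A diminished fourth spans 4 semitones, so from E#3 the target pitch is A3.

A3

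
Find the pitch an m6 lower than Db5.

The sixth takes the letter from D down to F.
A minor sixth is 8 semitones; 8 semitones down from Db5 gives F4.

F4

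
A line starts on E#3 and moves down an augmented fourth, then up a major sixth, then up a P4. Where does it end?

C#4

An augmented fourth down from E#3 is B2.
A major sixth up from B2 is G#3.
A perfect fourth up from G#3 is C#4.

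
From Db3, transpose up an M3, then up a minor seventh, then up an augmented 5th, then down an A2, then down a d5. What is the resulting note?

D4

Up a major third from Db3: F3 (4 semitones up).
A minor seventh up from F3 is Eb4.
Up an augmented fifth from Eb4: B4 (8 semitones up).
B4 down an augmented second → Ab4 (3 semitones).
Down a diminished fifth from Ab4: D4 (6 semitones down).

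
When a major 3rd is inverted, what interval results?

m6

The rule of nine gives the new number: 9 − 3 = 6, so a third becomes a sixth.
Quality inverts too: major becomes minor. That makes the inversion a minor sixth.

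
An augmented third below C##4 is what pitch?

The third takes the letter from C down to A.
An augmented third spans 5 semitones, so from C##4 the target pitch is A3.

A3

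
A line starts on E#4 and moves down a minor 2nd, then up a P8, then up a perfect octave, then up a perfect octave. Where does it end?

A minor second down from E#4 is D##4.
A perfect octave up from D##4 is D##5.
D##5 up a perfect octave → D##6 (12 semitones).
A perfect octave up from D##6 is D##7.

D##7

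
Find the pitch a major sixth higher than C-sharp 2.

A-sharp 2

Counting six letter names up from C lands on A.
A major sixth is 9 semitones; 9 semitones up from C#2 gives A#2.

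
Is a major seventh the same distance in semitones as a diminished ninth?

A major seventh spans 11 semitones; a diminished ninth spans 12 semitones. They differ by 1.

No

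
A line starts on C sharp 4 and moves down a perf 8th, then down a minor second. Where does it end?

B sharp 2

Down a perfect octave from C#4: C#3 (12 semitones down).
C#3 down a minor second → B#2 (1 semitone).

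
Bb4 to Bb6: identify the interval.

perfect 15th

B to B is the same letter name, plus 2 octaves — that makes it a fifteenth of some quality.
Counting semitones, Bb4→Bb6 is 24, which is the perfect fifteenth.
(Equivalently, a compound perfect octave: a perfect octave plus an octave.)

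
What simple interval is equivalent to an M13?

major 6th

Take out an octave (7 from the number): 13 − 7 = 6.
Quality carries through unchanged, so the simple form is a major sixth.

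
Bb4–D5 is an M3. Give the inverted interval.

Interval numbers invert to sum to nine: 3 + 6 = 9, so a third inverts to a sixth.
The quality also flips — major becomes minor — giving a minor sixth.

minor 6th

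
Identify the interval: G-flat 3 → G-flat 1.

perfect fifteenth

Descending from Gb3 to Gb1 is the same interval as ascending Gb1 to Gb3.
G to G is the same letter name, plus 2 octaves, so the interval is some kind of fifteenth.
Counting semitones, Gb1→Gb3 is 24, which is the perfect fifteenth.
(Equivalently, a compound perfect octave: a perfect octave plus an octave.)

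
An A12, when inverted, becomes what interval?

diminished fourth

First reduce the compound augmented twelfth to its simple form, an augmented fifth.
Inverted interval numbers add to nine, so a fifth pairs with a fourth (5 + 4 = 9).
And augmented becomes diminished under inversion, so we get a diminished fourth.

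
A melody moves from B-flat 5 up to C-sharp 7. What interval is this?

A9

B to C spans two letter names (B-C), plus an octave: a ninth.
Bb5 to C#7 spans 15 semitones — one semitone wider than the major ninth (14) — giving an augmented ninth.
(Equivalently, a compound augmented second: an augmented second plus an octave.)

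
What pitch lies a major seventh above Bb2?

The seventh takes the letter from B up to A.
Moving 11 semitones up from Bb2 (the size of a major seventh) reaches A3.

A3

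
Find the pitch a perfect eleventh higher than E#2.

A#3

Four letters up from E (plus an octave) reaches A.
A perfect eleventh spans 17 semitones, so from E#2 the target pitch is A#3.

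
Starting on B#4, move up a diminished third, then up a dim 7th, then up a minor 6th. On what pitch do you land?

A diminished third up from B#4 is D5.
D5 up a diminished seventh → Cb6 (9 semitones).
Up a minor sixth from Cb6: Abb6 (8 semitones up).

Abb6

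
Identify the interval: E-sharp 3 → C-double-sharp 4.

M6

E to C spans six letter names (E-F-G-A-B-C), so the interval is some kind of sixth.
E#3 to C##4 is 9 semitones, matching the major sixth exactly, so the quality is major.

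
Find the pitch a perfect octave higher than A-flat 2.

For an octave the letter name doesn't change: still A, an octave up.
A perfect octave is 12 semitones; 12 semitones up from Ab2 gives Ab3.

A-flat 3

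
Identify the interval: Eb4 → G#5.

E to G spans three letter names (E-F-G), plus an octave — that makes it a tenth of some quality.
Eb4 to G#5 spans 17 semitones — one semitone wider than the major tenth (16) — giving an augmented tenth.
(Equivalently, a compound augmented third: an augmented third plus an octave.)

augmented tenth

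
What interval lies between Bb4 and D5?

major third

B to D spans three letter names (B-C-D), so the interval is some kind of third.
Bb4 to D5 is 4 semitones, matching the major third exactly, so the quality is major.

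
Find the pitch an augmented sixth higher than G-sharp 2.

Counting six letter names up from G lands on E.
Moving 10 semitones up from G#2 (the size of an augmented sixth) reaches E##3.

E-double-sharp 3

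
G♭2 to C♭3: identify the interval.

perfect fourth

G to C spans four letter names (G-A-B-C): a fourth.
The perfect fourth spans 5 semitones, and Gb2 to Cb3 is exactly 5 semitones — so this is a perfect fourth.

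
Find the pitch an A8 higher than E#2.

The letter stays E (same as the start), shifted an octave up.
Moving 13 semitones up from E#2 (the size of an augmented octave) reaches E##3.

E##3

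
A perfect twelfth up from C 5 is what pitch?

G 6

Five letters up from C (plus an octave) reaches G.
A perfect twelfth spans 19 semitones, so from C5 the target pitch is G6.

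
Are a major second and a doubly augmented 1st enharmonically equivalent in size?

A major second = 2 semitones = a doubly augmented unison; enharmonically equal.

Yes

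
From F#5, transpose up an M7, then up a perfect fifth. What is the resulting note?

A major seventh up from F#5 is E#6.
E#6 up a perfect fifth → B#6 (7 semitones).

B#6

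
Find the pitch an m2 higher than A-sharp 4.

The second takes the letter from A up to B.
A minor second spans 1 semitone, so from A#4 the target pitch is B4.

B 4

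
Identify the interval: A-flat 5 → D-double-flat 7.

A to D spans four letter names (A-B-C-D), plus an octave: an eleventh.
A perfect eleventh would be 17 semitones; Ab5 to Dbb7 is 16, one semitone narrower, so the interval is diminished.
(Equivalently, a compound diminished fourth: a diminished fourth plus an octave.)

diminished 11th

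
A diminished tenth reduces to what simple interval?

diminished third

Subtracting seven from the interval number removes an octave: 10 − 7 = 3.
Quality carries through unchanged, so the simple form is a diminished third.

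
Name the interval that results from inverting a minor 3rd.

major sixth

Interval numbers invert to sum to nine: 3 + 6 = 9, so a third inverts to a sixth.
Quality inverts too: minor becomes major. That makes the inversion a major sixth.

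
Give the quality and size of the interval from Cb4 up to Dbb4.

minor second

C to D spans two letter names (C-D), so the interval is some kind of second.
At 1 semitone, Cb4→Dbb4 falls one short of a major second: minor.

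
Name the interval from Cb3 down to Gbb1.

Descending from Cb3 to Gbb1 is the same interval as ascending Gbb1 to Cb3.
G to C spans four letter names (G-A-B-C), plus an octave — that makes it an eleventh of some quality.
Gbb1 to Cb3 spans 18 semitones — one semitone wider than the perfect eleventh (17) — giving an augmented eleventh.
(Equivalently, a compound augmented fourth: an augmented fourth plus an octave.)

augmented eleventh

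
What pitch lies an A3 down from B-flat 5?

G-double-flat 5

Counting three letter names down from B lands on G.
Moving 5 semitones down from Bb5 (the size of an augmented third) reaches Gbb5.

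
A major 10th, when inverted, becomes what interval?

minor sixth

First reduce the compound major tenth to its simple form, a major third.
The rule of nine gives the new number: 9 − 3 = 6, so a third becomes a sixth.
The quality also flips — major becomes minor — giving a minor sixth.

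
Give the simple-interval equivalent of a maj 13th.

major 6th

Subtracting seven from the interval number removes an octave: 13 − 7 = 6.
Quality carries through unchanged, so the simple form is a major sixth.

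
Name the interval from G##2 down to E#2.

major third

Descending from G##2 to E#2 is the same interval as ascending E#2 to G##2.
E to G spans three letter names (E-F-G), so the interval is some kind of third.
The major third spans 4 semitones, and E#2 to G##2 is exactly 4 semitones — so this is a major third.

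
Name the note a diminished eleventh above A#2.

D4

Counting four letter names plus an octave up from A lands on D.
A diminished eleventh spans 16 semitones, so from A#2 the target pitch is D4.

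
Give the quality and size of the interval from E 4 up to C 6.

m13

E to C spans six letter names (E-F-G-A-B-C), plus an octave: a thirteenth.
At 20 semitones, E4→C6 falls one short of a major thirteenth: minor.
(Equivalently, a compound minor sixth: a minor sixth plus an octave.)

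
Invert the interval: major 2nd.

m7

The rule of nine gives the new number: 9 − 2 = 7, so a second becomes a seventh.
The quality also flips — major becomes minor — giving a minor seventh.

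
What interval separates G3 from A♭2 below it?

major 7th

Descending from G3 to Ab2 is the same interval as ascending Ab2 to G3.
A to G spans seven letter names (A-B-C-D-E-F-G) — that makes it a seventh of some quality.
Counting semitones, Ab2→G3 is 11, which is the major seventh.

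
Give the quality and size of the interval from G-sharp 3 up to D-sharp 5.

G to D spans five letter names (G-A-B-C-D), plus an octave, so the interval is some kind of twelfth.
G#3 to D#5 is 19 semitones, matching the perfect twelfth exactly, so the quality is perfect.
(Equivalently, a compound perfect fifth: a perfect fifth plus an octave.)

perfect twelfth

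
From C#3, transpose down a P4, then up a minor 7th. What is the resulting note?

F#3

Down a perfect fourth from C#3: G#2 (5 semitones down).
Up a minor seventh from G#2: F#3 (10 semitones up).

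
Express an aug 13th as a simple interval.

augmented 6th

Each octave removed subtracts seven from the number: 13 − 7 = 6.
That makes an augmented thirteenth a compound augmented sixth — an octave plus an augmented sixth.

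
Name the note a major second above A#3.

B#3

Counting two letter names up from A lands on B.
Moving 2 semitones up from A#3 (the size of a major second) reaches B#3.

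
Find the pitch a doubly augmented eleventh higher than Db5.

G#6

Four letters up from D (plus an octave) reaches G.
A doubly augmented eleventh spans 19 semitones, so from Db5 the target pitch is G#6.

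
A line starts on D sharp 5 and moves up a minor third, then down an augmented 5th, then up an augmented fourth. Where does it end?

A minor third up from D#5 is F#5.
F#5 down an augmented fifth → Bb4 (8 semitones).
Bb4 up an augmented fourth → E5 (6 semitones).

E 5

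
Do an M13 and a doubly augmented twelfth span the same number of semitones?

A major thirteenth spans 21 semitones, and a doubly augmented twelfth also spans 21 semitones — they're enharmonic.

Yes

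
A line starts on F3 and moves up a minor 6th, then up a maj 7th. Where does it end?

C5

A minor sixth up from F3 is Db4.
Up a major seventh from Db4: C5 (11 semitones up).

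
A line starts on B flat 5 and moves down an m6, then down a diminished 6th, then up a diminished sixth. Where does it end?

Down a minor sixth from Bb5: D5 (8 semitones down).
A diminished sixth down from D5 is F##4.
Up a diminished sixth from F##4: D5 (7 semitones up).

D 5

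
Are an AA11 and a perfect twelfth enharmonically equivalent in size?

Yes

A doubly augmented eleventh spans 19 semitones, and a perfect twelfth also spans 19 semitones — they're enharmonic.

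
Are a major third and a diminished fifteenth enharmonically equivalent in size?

No

A major third spans 4 semitones; a diminished fifteenth spans 23 semitones. They differ by 19.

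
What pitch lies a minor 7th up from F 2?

E flat 3

Counting seven letter names up from F lands on E.
A minor seventh spans 10 semitones, so from F2 the target pitch is Eb3.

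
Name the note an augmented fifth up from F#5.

C##6

The fifth takes the letter from F up to C.
An augmented fifth is 8 semitones; 8 semitones up from F#5 gives C##6.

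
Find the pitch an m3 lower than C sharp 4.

A sharp 3

Three letter names down from C: A.
A minor third is 3 semitones; 3 semitones down from C#4 gives A#3.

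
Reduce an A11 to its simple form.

Each octave removed subtracts seven from the number: 11 − 7 = 4.
Quality carries through unchanged, so the simple form is an augmented fourth.

augmented fourth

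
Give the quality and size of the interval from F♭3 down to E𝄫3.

Descending from Fb3 to Ebb3 is the same interval as ascending Ebb3 to Fb3.
E to F spans two letter names (E-F) — that makes it a second of some quality.
The major second spans 2 semitones, and Ebb3 to Fb3 is exactly 2 semitones — so this is a major second.

major 2nd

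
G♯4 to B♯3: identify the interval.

minor 6th

Descending from G#4 to B#3 is the same interval as ascending B#3 to G#4.
B to G spans six letter names (B-C-D-E-F-G) — that makes it a sixth of some quality.
A major sixth would be 9 semitones, but B#3 to G#4 is 8 — one semitone narrower, making it a minor sixth.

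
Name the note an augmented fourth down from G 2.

Counting four letter names down from G lands on D.
Moving 6 semitones down from G2 (the size of an augmented fourth) reaches Db2.

D flat 2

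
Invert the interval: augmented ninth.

First reduce the compound augmented ninth to its simple form, an augmented second.
Interval numbers invert to sum to nine: 2 + 7 = 9, so a second inverts to a seventh.
And augmented becomes diminished under inversion, so we get a diminished seventh.

d7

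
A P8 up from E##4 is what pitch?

E##5

An octave keeps the letter name E, an octave up from E.
A perfect octave is 12 semitones; 12 semitones up from E##4 gives E##5.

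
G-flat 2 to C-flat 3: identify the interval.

G to C spans four letter names (G-A-B-C): a fourth.
The perfect fourth spans 5 semitones, and Gb2 to Cb3 is exactly 5 semitones — so this is a perfect fourth.

P4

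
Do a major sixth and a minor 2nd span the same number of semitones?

A major sixth is 9 semitones but a minor second is 1 semitone — different sizes.

No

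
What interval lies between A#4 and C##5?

major third

A to C spans three letter names (A-B-C): a third.
The major third spans 4 semitones, and A#4 to C##5 is exactly 4 semitones — so this is a major third.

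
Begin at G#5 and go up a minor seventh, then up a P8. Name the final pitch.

A minor seventh up from G#5 is F#6.
Up a perfect octave from F#6: F#7 (12 semitones up).

F#7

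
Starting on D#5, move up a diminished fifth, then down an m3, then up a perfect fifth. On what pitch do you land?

C#6

Up a diminished fifth from D#5: A5 (6 semitones up).
A5 down a minor third → F#5 (3 semitones).
A perfect fifth up from F#5 is C#6.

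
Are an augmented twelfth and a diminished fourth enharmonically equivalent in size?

No

An augmented twelfth is 20 semitones but a diminished fourth is 4 semitones — different sizes.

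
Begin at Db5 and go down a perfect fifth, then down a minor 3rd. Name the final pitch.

Down a perfect fifth from Db5: Gb4 (7 semitones down).
A minor third down from Gb4 is Eb4.

Eb4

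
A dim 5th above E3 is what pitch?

Bb3

The fifth takes the letter from E up to B.
A diminished fifth is 6 semitones; 6 semitones up from E3 gives Bb3.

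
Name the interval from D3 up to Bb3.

D to B spans six letter names (D-E-F-G-A-B): a sixth.
A major sixth would be 9 semitones, but D3 to Bb3 is 8 — one semitone narrower, making it a minor sixth.

minor sixth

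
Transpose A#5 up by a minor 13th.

Counting six letter names plus an octave up from A lands on F.
Moving 20 semitones up from A#5 (the size of a minor thirteenth) reaches F#7.

F#7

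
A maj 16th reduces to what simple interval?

M2

Take out 2 octaves (14 from the number): 16 − 14 = 2.
That makes a major sixteenth a compound major second — 2 octaves plus a major second.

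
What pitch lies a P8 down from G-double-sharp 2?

An octave keeps the letter name G, an octave down from G.
A perfect octave is 12 semitones; 12 semitones down from G##2 gives G##1.

G-double-sharp 1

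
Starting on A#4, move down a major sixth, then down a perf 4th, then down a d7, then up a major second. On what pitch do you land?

A#4 down a major sixth → C#4 (9 semitones).
C#4 down a perfect fourth → G#3 (5 semitones).
Down a diminished seventh from G#3: A##2 (9 semitones down).
A major second up from A##2 is B##2.

B##2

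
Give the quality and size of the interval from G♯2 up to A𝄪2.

G to A spans two letter names (G-A) — that makes it a second of some quality.
The major second is 2 semitones; here we have 3, one semitone wider: augmented.

A2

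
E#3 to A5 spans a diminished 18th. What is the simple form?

d4

Take out 2 octaves (14 from the number): 18 − 14 = 4.
That makes a diminished eighteenth a compound diminished fourth — 2 octaves plus a diminished fourth.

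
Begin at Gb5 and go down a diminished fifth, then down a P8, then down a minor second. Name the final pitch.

B3

A diminished fifth down from Gb5 is C5.
Down a perfect octave from C5: C4 (12 semitones down).
C4 down a minor second → B3 (1 semitone).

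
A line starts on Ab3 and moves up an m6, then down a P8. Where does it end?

Fb3

Ab3 up a minor sixth → Fb4 (8 semitones).
A perfect octave down from Fb4 is Fb3.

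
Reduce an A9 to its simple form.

Take out an octave (7 from the number): 9 − 7 = 2.
That makes an augmented ninth a compound augmented second — an octave plus an augmented second.

augmented second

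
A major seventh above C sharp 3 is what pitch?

B sharp 3

Counting seven letter names up from C lands on B.
A major seventh spans 11 semitones, so from C#3 the target pitch is B#3.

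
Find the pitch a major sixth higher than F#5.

D#6

Counting six letter names up from F lands on D.
A major sixth spans 9 semitones, so from F#5 the target pitch is D#6.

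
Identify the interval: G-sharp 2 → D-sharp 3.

perfect 5th

G to D spans five letter names (G-A-B-C-D), so the interval is some kind of fifth.
The perfect fifth spans 7 semitones, and G#2 to D#3 is exactly 7 semitones — so this is a perfect fifth.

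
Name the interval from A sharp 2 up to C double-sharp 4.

A to C spans three letter names (A-B-C), plus an octave: a tenth.
The major tenth spans 16 semitones, and A#2 to C##4 is exactly 16 semitones — so this is a major tenth.
(Equivalently, a compound major third: a major third plus an octave.)

M10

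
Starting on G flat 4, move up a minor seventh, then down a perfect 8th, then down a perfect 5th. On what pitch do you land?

B double-flat 3

Gb4 up a minor seventh → Fb5 (10 semitones).
Down a perfect octave from Fb5: Fb4 (12 semitones down).
Down a perfect fifth from Fb4: Bbb3 (7 semitones down).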